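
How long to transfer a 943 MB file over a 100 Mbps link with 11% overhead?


Effective throughput = 100 * (1 - 11/100) = 89 Mbps
File size in Mb = 943 * 8 = 7544 Mb
Time = 7544 / 89
Time = 84.764 seconds


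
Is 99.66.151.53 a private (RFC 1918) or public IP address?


RFC 1918 private ranges:
  10.0.0.0/8 (10.0.0.0 - 10.255.255.255)
  172.16.0.0/12 (172.16.0.0 - 172.31.255.255)
  192.168.0.0/16 (192.168.0.0 - 192.168.255.255)
Public (not in any RFC 1918 range)


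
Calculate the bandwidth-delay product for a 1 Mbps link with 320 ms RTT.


BDP = bandwidth * RTT
= 1 Mbps * 320 ms
= 1 * 1e6 * 320 / 1000 bits
= 320000 bits
= 40000 bytes
= 39.0625 KB
BDP = 320000 bits (40000 bytes)


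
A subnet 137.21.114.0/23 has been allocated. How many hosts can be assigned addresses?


Host bits = 32 - 23 = 9
Total addresses = 2^9 = 512
Usable = total - 2 (network and broadcast)
Usable hosts: 510


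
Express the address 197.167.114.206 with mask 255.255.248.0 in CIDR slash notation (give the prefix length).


Binary: 11111111.11111111.11111000.00000000
Count leading 1s
Prefix: /21


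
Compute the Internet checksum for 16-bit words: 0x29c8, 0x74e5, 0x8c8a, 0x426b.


Sum all words (with carry folding):
+ 0x29c8 = 0x29c8
+ 0x74e5 = 0x9ead
+ 0x8c8a = 0x2b38
+ 0x426b = 0x6da3
One's complement: ~0x6da3
Checksum = 0x925c


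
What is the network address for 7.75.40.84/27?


IP:   00000111.01001011.00101000.01010100
Mask: 11111111.11111111.11111111.11100000
AND operation:
Net:  00000111.01001011.00101000.01000000
Network: 7.75.40.64/27


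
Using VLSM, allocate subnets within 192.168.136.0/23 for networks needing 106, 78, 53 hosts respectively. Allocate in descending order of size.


106 hosts -> /25 (126 usable): 192.168.136.0/25
78 hosts -> /25 (126 usable): 192.168.136.128/25
53 hosts -> /26 (62 usable): 192.168.137.0/26
Allocation: 192.168.136.0/25 (106 hosts, 126 usable); 192.168.136.128/25 (78 hosts, 126 usable); 192.168.137.0/26 (53 hosts, 62 usable)


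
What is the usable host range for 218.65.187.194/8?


Network: 218.0.0.0
Broadcast: 218.255.255.255
First usable = network + 1
Last usable = broadcast - 1
Range: 218.0.0.1 to 218.255.255.254


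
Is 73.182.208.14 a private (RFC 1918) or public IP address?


RFC 1918 private ranges:
  10.0.0.0/8 (10.0.0.0 - 10.255.255.255)
  172.16.0.0/12 (172.16.0.0 - 172.31.255.255)
  192.168.0.0/16 (192.168.0.0 - 192.168.255.255)
Public (not in any RFC 1918 range)


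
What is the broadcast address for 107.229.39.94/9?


Network: 107.128.0.0/9
Host bits = 23
Set all host bits to 1:
Broadcast: 107.255.255.255


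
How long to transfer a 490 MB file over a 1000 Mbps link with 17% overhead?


Effective throughput = 1000 * (1 - 17/100) = 830 Mbps
File size in Mb = 490 * 8 = 3920 Mb
Time = 3920 / 830
Time = 4.7229 seconds


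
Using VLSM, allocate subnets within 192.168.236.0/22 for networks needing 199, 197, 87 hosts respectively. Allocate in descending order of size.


199 hosts -> /24 (254 usable): 192.168.236.0/24
197 hosts -> /24 (254 usable): 192.168.237.0/24
87 hosts -> /25 (126 usable): 192.168.238.0/25
Allocation: 192.168.236.0/24 (199 hosts, 254 usable); 192.168.237.0/24 (197 hosts, 254 usable); 192.168.238.0/25 (87 hosts, 126 usable)


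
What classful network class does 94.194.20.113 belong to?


First octet: 94
Binary: 01011110
0xxxxxxx -> Class A (1-126)
Class A, default mask 255.0.0.0 (/8)


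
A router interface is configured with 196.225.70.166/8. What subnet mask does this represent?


/8 means 8 network bits, 24 host bits
Binary: 11111111000000000000000000000000
Mask: 255.0.0.0


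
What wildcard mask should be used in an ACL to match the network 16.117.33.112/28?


Subnet mask: 255.255.255.240
Wildcard = 255.255.255.255 - subnet mask
255 - 255 = 0
255 - 255 = 0
255 - 255 = 0
255 - 240 = 15
Wildcard: 0.0.0.15


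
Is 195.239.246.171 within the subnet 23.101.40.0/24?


Subnet network: 23.101.40.0
Test IP AND mask: 195.239.246.0
No, 195.239.246.171 is not in 23.101.40.0/24


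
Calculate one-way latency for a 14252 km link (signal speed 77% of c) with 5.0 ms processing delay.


Speed = 0.77 * 3e5 km/s = 231000 km/s
Propagation delay = 14252 / 231000 = 0.0617 s = 61.697 ms
Processing delay = 5.0 ms
Total one-way latency = 66.697 ms


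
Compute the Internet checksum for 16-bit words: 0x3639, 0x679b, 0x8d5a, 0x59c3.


Sum all words (with carry folding):
+ 0x3639 = 0x3639
+ 0x679b = 0x9dd4
+ 0x8d5a = 0x2b2f
+ 0x59c3 = 0x84f2
One's complement: ~0x84f2
Checksum = 0x7b0d


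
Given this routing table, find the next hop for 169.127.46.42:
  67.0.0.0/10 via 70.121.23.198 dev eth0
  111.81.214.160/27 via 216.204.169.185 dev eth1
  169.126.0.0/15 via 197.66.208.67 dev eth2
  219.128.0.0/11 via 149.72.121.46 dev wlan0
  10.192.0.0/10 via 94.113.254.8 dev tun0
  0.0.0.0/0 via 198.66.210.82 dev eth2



Longest prefix match for 169.127.46.42:
  /10 67.0.0.0: no
  /27 111.81.214.160: no
  /15 169.126.0.0: MATCH
  /11 219.128.0.0: no
  /10 10.192.0.0: no
  /0 0.0.0.0: MATCH
Selected: next-hop 197.66.208.67 via eth2 (matched /15)


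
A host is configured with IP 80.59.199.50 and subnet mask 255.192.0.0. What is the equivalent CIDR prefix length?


Binary: 11111111.11000000.00000000.00000000
Count leading 1s
Prefix: /10


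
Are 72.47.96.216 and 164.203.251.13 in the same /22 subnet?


Mask: 255.255.252.0
72.47.96.216 AND mask = 72.47.96.0
164.203.251.13 AND mask = 164.203.248.0
No, different subnets (72.47.96.0 vs 164.203.248.0)


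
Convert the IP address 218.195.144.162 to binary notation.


218 = 11011010
195 = 11000011
144 = 10010000
162 = 10100010
Binary: 11011010.11000011.10010000.10100010


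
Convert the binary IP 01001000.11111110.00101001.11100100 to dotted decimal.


01001000 = 72
11111110 = 254
00101001 = 41
11100100 = 228
IP: 72.254.41.228


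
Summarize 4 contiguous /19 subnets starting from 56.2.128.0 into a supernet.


Original prefix: /19
Number of subnets: 4 = 2^2
New prefix = 19 - 2 = 17
Supernet: 56.2.128.0/17


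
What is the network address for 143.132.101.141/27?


IP:   10001111.10000100.01100101.10001101
Mask: 11111111.11111111.11111111.11100000
AND operation:
Net:  10001111.10000100.01100101.10000000
Network: 143.132.101.128/27


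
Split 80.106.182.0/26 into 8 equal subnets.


New prefix = 26 + 3 = 29
Each subnet has 8 addresses
  80.106.182.0/29
  80.106.182.8/29
  80.106.182.16/29
  80.106.182.24/29
  80.106.182.32/29
  80.106.182.40/29
  80.106.182.48/29
  80.106.182.56/29
Subnets: 80.106.182.0/29, 80.106.182.8/29, 80.106.182.16/29, 80.106.182.24/29, 80.106.182.32/29, 80.106.182.40/29, 80.106.182.48/29, 80.106.182.56/29


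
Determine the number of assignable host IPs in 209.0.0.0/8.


Host bits = 32 - 8 = 24
Total addresses = 2^24 = 16777216
Usable = total - 2 (network and broadcast)
Usable hosts: 16777214


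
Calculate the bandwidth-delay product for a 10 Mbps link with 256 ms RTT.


BDP = bandwidth * RTT
= 10 Mbps * 256 ms
= 10 * 1e6 * 256 / 1000 bits
= 2560000 bits
= 320000 bytes
= 312.5 KB
BDP = 2560000 bits (320000 bytes)


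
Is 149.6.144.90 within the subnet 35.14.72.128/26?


Subnet network: 35.14.72.128
Test IP AND mask: 149.6.144.64
No, 149.6.144.90 is not in 35.14.72.128/26


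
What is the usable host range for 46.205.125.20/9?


Network: 46.128.0.0
Broadcast: 46.255.255.255
First usable = network + 1
Last usable = broadcast - 1
Range: 46.128.0.1 to 46.255.255.254


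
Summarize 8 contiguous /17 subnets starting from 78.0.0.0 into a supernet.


Original prefix: /17
Number of subnets: 8 = 2^3
New prefix = 17 - 3 = 14
Supernet: 78.0.0.0/14


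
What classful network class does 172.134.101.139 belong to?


First octet: 172
Binary: 10101100
10xxxxxx -> Class B (128-191)
Class B, default mask 255.255.0.0 (/16)


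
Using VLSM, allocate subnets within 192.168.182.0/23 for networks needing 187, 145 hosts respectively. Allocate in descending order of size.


187 hosts -> /24 (254 usable): 192.168.182.0/24
145 hosts -> /24 (254 usable): 192.168.183.0/24
Allocation: 192.168.182.0/24 (187 hosts, 254 usable); 192.168.183.0/24 (145 hosts, 254 usable)


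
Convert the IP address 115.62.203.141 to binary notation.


115 = 01110011
62 = 00111110
203 = 11001011
141 = 10001101
Binary: 01110011.00111110.11001011.10001101


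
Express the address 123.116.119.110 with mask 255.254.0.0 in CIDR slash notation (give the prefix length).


Binary: 11111111.11111110.00000000.00000000
Count leading 1s
Prefix: /15


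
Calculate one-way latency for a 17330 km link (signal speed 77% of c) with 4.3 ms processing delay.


Speed = 0.77 * 3e5 km/s = 231000 km/s
Propagation delay = 17330 / 231000 = 0.075 s = 75.0216 ms
Processing delay = 4.3 ms
Total one-way latency = 79.3216 ms


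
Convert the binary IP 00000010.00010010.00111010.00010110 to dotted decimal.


00000010 = 2
00010010 = 18
00111010 = 58
00010110 = 22
IP: 2.18.58.22


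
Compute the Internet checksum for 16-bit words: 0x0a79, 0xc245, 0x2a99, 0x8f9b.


Sum all words (with carry folding):
+ 0x0a79 = 0x0a79
+ 0xc245 = 0xccbe
+ 0x2a99 = 0xf757
+ 0x8f9b = 0x86f3
One's complement: ~0x86f3
Checksum = 0x790c


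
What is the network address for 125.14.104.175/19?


IP:   01111101.00001110.01101000.10101111
Mask: 11111111.11111111.11100000.00000000
AND operation:
Net:  01111101.00001110.01100000.00000000
Network: 125.14.96.0/19


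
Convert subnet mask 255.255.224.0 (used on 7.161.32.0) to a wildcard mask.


Subnet mask: 255.255.224.0
Wildcard = 255.255.255.255 - subnet mask
255 - 255 = 0
255 - 255 = 0
255 - 224 = 31
255 - 0 = 255
Wildcard: 0.0.31.255


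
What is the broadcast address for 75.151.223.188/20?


Network: 75.151.208.0/20
Host bits = 12
Set all host bits to 1:
Broadcast: 75.151.223.255


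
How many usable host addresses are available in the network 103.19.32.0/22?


Host bits = 32 - 22 = 10
Total addresses = 2^10 = 1024
Usable = total - 2 (network and broadcast)
Usable hosts: 1022


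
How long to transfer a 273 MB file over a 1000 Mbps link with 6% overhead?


Effective throughput = 1000 * (1 - 6/100) = 940 Mbps
File size in Mb = 273 * 8 = 2184 Mb
Time = 2184 / 940
Time = 2.3234 seconds


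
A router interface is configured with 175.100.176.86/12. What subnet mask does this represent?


/12 means 12 network bits, 20 host bits
Binary: 11111111111100000000000000000000
Mask: 255.240.0.0


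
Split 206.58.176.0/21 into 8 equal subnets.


New prefix = 21 + 3 = 24
Each subnet has 256 addresses
  206.58.176.0/24
  206.58.177.0/24
  206.58.178.0/24
  206.58.179.0/24
  206.58.180.0/24
  206.58.181.0/24
  206.58.182.0/24
  206.58.183.0/24
Subnets: 206.58.176.0/24, 206.58.177.0/24, 206.58.178.0/24, 206.58.179.0/24, 206.58.180.0/24, 206.58.181.0/24, 206.58.182.0/24, 206.58.183.0/24


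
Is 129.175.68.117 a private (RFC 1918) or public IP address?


RFC 1918 private ranges:
  10.0.0.0/8 (10.0.0.0 - 10.255.255.255)
  172.16.0.0/12 (172.16.0.0 - 172.31.255.255)
  192.168.0.0/16 (192.168.0.0 - 192.168.255.255)
Public (not in any RFC 1918 range)


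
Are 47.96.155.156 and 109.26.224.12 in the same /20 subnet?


Mask: 255.255.240.0
47.96.155.156 AND mask = 47.96.144.0
109.26.224.12 AND mask = 109.26.224.0
No, different subnets (47.96.144.0 vs 109.26.224.0)


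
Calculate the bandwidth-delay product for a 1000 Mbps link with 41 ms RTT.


BDP = bandwidth * RTT
= 1000 Mbps * 41 ms
= 1000 * 1e6 * 41 / 1000 bits
= 41000000 bits
= 5125000 bytes
= 5004.8828 KB
BDP = 41000000 bits (5125000 bytes)


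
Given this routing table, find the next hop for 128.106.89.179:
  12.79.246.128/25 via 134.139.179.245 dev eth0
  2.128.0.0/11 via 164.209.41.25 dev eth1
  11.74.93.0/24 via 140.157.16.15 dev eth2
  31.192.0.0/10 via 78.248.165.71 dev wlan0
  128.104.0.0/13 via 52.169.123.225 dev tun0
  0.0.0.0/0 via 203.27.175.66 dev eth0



Longest prefix match for 128.106.89.179:
  /25 12.79.246.128: no
  /11 2.128.0.0: no
  /24 11.74.93.0: no
  /10 31.192.0.0: no
  /13 128.104.0.0: MATCH
  /0 0.0.0.0: MATCH
Selected: next-hop 52.169.123.225 via tun0 (matched /13)


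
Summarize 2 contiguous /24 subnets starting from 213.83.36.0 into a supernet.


Original prefix: /24
Number of subnets: 2 = 2^1
New prefix = 24 - 1 = 23
Supernet: 213.83.36.0/23


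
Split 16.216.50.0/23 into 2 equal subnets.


New prefix = 23 + 1 = 24
Each subnet has 256 addresses
  16.216.50.0/24
  16.216.51.0/24
Subnets: 16.216.50.0/24, 16.216.51.0/24


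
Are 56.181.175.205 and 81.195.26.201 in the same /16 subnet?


Mask: 255.255.0.0
56.181.175.205 AND mask = 56.181.0.0
81.195.26.201 AND mask = 81.195.0.0
No, different subnets (56.181.0.0 vs 81.195.0.0)


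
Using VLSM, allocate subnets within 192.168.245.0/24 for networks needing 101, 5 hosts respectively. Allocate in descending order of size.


101 hosts -> /25 (126 usable): 192.168.245.0/25
5 hosts -> /29 (6 usable): 192.168.245.128/29
Allocation: 192.168.245.0/25 (101 hosts, 126 usable); 192.168.245.128/29 (5 hosts, 6 usable)


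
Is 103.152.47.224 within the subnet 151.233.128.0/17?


Subnet network: 151.233.128.0
Test IP AND mask: 103.152.0.0
No, 103.152.47.224 is not in 151.233.128.0/17


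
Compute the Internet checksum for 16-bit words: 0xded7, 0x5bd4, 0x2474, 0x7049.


Sum all words (with carry folding):
+ 0xded7 = 0xded7
+ 0x5bd4 = 0x3aac
+ 0x2474 = 0x5f20
+ 0x7049 = 0xcf69
One's complement: ~0xcf69
Checksum = 0x3096


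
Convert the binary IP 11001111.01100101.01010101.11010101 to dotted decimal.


11001111 = 207
01100101 = 101
01010101 = 85
11010101 = 213
IP: 207.101.85.213


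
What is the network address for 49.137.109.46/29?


IP:   00110001.10001001.01101101.00101110
Mask: 11111111.11111111.11111111.11111000
AND operation:
Net:  00110001.10001001.01101101.00101000
Network: 49.137.109.40/29


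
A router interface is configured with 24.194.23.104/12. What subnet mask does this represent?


/12 means 12 network bits, 20 host bits
Binary: 11111111111100000000000000000000
Mask: 255.240.0.0


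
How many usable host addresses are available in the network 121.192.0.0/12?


Host bits = 32 - 12 = 20
Total addresses = 2^20 = 1048576
Usable = total - 2 (network and broadcast)
Usable hosts: 1048574


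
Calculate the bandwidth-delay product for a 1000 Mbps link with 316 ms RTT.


BDP = bandwidth * RTT
= 1000 Mbps * 316 ms
= 1000 * 1e6 * 316 / 1000 bits
= 316000000 bits
= 39500000 bytes
= 38574.2188 KB
BDP = 316000000 bits (39500000 bytes)


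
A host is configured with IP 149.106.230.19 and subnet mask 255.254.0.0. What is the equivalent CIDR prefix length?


Binary: 11111111.11111110.00000000.00000000
Count leading 1s
Prefix: /15


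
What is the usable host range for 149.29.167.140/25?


Network: 149.29.167.128
Broadcast: 149.29.167.255
First usable = network + 1
Last usable = broadcast - 1
Range: 149.29.167.129 to 149.29.167.254


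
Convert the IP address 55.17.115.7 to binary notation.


55 = 00110111
17 = 00010001
115 = 01110011
7 = 00000111
Binary: 00110111.00010001.01110011.00000111


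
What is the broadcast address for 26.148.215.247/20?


Network: 26.148.208.0/20
Host bits = 12
Set all host bits to 1:
Broadcast: 26.148.223.255


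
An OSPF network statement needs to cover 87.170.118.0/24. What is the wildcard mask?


Subnet mask: 255.255.255.0
Wildcard = 255.255.255.255 - subnet mask
255 - 255 = 0
255 - 255 = 0
255 - 255 = 0
255 - 0 = 255
Wildcard: 0.0.0.255


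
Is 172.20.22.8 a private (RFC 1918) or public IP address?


RFC 1918 private ranges:
  10.0.0.0/8 (10.0.0.0 - 10.255.255.255)
  172.16.0.0/12 (172.16.0.0 - 172.31.255.255)
  192.168.0.0/16 (192.168.0.0 - 192.168.255.255)
Private (in 172.16.0.0/12)


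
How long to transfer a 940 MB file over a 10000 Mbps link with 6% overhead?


Effective throughput = 10000 * (1 - 6/100) = 9400 Mbps
File size in Mb = 940 * 8 = 7520 Mb
Time = 7520 / 9400
Time = 0.8 seconds


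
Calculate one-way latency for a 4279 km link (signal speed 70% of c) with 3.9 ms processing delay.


Speed = 0.7 * 3e5 km/s = 210000 km/s
Propagation delay = 4279 / 210000 = 0.0204 s = 20.3762 ms
Processing delay = 3.9 ms
Total one-way latency = 24.2762 ms


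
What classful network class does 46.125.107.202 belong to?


First octet: 46
Binary: 00101110
0xxxxxxx -> Class A (1-126)
Class A, default mask 255.0.0.0 (/8)


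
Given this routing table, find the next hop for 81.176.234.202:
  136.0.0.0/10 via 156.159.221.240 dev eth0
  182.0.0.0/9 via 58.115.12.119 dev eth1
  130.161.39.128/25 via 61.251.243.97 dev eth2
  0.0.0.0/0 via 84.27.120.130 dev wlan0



Longest prefix match for 81.176.234.202:
  /10 136.0.0.0: no
  /9 182.0.0.0: no
  /25 130.161.39.128: no
  /0 0.0.0.0: MATCH
Selected: next-hop 84.27.120.130 via wlan0 (matched /0)


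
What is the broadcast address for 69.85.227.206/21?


Network: 69.85.224.0/21
Host bits = 11
Set all host bits to 1:
Broadcast: 69.85.231.255


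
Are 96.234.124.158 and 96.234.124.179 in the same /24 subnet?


Mask: 255.255.255.0
96.234.124.158 AND mask = 96.234.124.0
96.234.124.179 AND mask = 96.234.124.0
Yes, same subnet (96.234.124.0)


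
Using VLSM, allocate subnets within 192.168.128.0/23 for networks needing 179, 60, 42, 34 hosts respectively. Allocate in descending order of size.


179 hosts -> /24 (254 usable): 192.168.128.0/24
60 hosts -> /26 (62 usable): 192.168.129.0/26
42 hosts -> /26 (62 usable): 192.168.129.64/26
34 hosts -> /26 (62 usable): 192.168.129.128/26
Allocation: 192.168.128.0/24 (179 hosts, 254 usable); 192.168.129.0/26 (60 hosts, 62 usable); 192.168.129.64/26 (42 hosts, 62 usable); 192.168.129.128/26 (34 hosts, 62 usable)


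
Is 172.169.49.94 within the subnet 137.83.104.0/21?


Subnet network: 137.83.104.0
Test IP AND mask: 172.169.48.0
No, 172.169.49.94 is not in 137.83.104.0/21


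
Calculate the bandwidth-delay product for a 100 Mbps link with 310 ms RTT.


BDP = bandwidth * RTT
= 100 Mbps * 310 ms
= 100 * 1e6 * 310 / 1000 bits
= 31000000 bits
= 3875000 bytes
= 3784.1797 KB
BDP = 31000000 bits (3875000 bytes)


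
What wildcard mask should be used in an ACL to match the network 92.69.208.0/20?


Subnet mask: 255.255.240.0
Wildcard = 255.255.255.255 - subnet mask
255 - 255 = 0
255 - 255 = 0
255 - 240 = 15
255 - 0 = 255
Wildcard: 0.0.15.255


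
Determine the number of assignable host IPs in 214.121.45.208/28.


Host bits = 32 - 28 = 4
Total addresses = 2^4 = 16
Usable = total - 2 (network and broadcast)
Usable hosts: 14


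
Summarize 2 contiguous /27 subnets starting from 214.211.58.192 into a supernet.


Original prefix: /27
Number of subnets: 2 = 2^1
New prefix = 27 - 1 = 26
Supernet: 214.211.58.192/26


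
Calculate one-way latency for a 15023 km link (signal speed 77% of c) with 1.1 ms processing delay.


Speed = 0.77 * 3e5 km/s = 231000 km/s
Propagation delay = 15023 / 231000 = 0.065 s = 65.0346 ms
Processing delay = 1.1 ms
Total one-way latency = 66.1346 ms


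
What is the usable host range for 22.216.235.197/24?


Network: 22.216.235.0
Broadcast: 22.216.235.255
First usable = network + 1
Last usable = broadcast - 1
Range: 22.216.235.1 to 22.216.235.254


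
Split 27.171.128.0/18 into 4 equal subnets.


New prefix = 18 + 2 = 20
Each subnet has 4096 addresses
  27.171.128.0/20
  27.171.144.0/20
  27.171.160.0/20
  27.171.176.0/20
Subnets: 27.171.128.0/20, 27.171.144.0/20, 27.171.160.0/20, 27.171.176.0/20


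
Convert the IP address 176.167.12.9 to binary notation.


176 = 10110000
167 = 10100111
12 = 00001100
9 = 00001001
Binary: 10110000.10100111.00001100.00001001


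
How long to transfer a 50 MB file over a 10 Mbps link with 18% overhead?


Effective throughput = 10 * (1 - 18/100) = 8.2 Mbps
File size in Mb = 50 * 8 = 400 Mb
Time = 400 / 8.2
Time = 48.7805 seconds


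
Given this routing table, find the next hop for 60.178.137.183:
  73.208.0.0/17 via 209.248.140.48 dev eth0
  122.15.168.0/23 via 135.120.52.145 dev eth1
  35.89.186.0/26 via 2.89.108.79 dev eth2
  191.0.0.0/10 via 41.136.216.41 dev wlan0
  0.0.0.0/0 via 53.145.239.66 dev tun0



Longest prefix match for 60.178.137.183:
  /17 73.208.0.0: no
  /23 122.15.168.0: no
  /26 35.89.186.0: no
  /10 191.0.0.0: no
  /0 0.0.0.0: MATCH
Selected: next-hop 53.145.239.66 via tun0 (matched /0)


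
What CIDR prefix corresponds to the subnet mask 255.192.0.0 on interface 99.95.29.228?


Binary: 11111111.11000000.00000000.00000000
Count leading 1s
Prefix: /10


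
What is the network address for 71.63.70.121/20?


IP:   01000111.00111111.01000110.01111001
Mask: 11111111.11111111.11110000.00000000
AND operation:
Net:  01000111.00111111.01000000.00000000
Network: 71.63.64.0/20


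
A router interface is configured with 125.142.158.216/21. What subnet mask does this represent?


/21 means 21 network bits, 11 host bits
Binary: 11111111111111111111100000000000
Mask: 255.255.248.0


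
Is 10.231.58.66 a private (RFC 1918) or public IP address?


RFC 1918 private ranges:
  10.0.0.0/8 (10.0.0.0 - 10.255.255.255)
  172.16.0.0/12 (172.16.0.0 - 172.31.255.255)
  192.168.0.0/16 (192.168.0.0 - 192.168.255.255)
Private (in 10.0.0.0/8)


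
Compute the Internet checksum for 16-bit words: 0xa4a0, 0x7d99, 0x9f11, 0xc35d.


Sum all words (with carry folding):
+ 0xa4a0 = 0xa4a0
+ 0x7d99 = 0x223a
+ 0x9f11 = 0xc14b
+ 0xc35d = 0x84a9
One's complement: ~0x84a9
Checksum = 0x7b56


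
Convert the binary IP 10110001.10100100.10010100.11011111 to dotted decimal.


10110001 = 177
10100100 = 164
10010100 = 148
11011111 = 223
IP: 177.164.148.223


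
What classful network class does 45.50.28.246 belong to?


First octet: 45
Binary: 00101101
0xxxxxxx -> Class A (1-126)
Class A, default mask 255.0.0.0 (/8)


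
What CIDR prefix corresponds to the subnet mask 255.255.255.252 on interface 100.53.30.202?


Binary: 11111111.11111111.11111111.11111100
Count leading 1s
Prefix: /30


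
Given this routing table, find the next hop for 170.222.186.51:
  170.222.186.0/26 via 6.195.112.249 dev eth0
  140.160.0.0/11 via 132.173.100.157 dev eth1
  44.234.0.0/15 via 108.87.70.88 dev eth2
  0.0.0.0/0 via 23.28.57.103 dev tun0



Longest prefix match for 170.222.186.51:
  /26 170.222.186.0: MATCH
  /11 140.160.0.0: no
  /15 44.234.0.0: no
  /0 0.0.0.0: MATCH
Selected: next-hop 6.195.112.249 via eth0 (matched /26)


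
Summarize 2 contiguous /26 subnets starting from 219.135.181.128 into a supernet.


Original prefix: /26
Number of subnets: 2 = 2^1
New prefix = 26 - 1 = 25
Supernet: 219.135.181.128/25


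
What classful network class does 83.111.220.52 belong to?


First octet: 83
Binary: 01010011
0xxxxxxx -> Class A (1-126)
Class A, default mask 255.0.0.0 (/8)


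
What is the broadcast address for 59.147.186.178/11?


Network: 59.128.0.0/11
Host bits = 21
Set all host bits to 1:
Broadcast: 59.159.255.255


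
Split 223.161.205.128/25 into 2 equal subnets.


New prefix = 25 + 1 = 26
Each subnet has 64 addresses
  223.161.205.128/26
  223.161.205.192/26
Subnets: 223.161.205.128/26, 223.161.205.192/26


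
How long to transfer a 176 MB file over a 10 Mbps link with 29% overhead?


Effective throughput = 10 * (1 - 29/100) = 7.1 Mbps
File size in Mb = 176 * 8 = 1408 Mb
Time = 1408 / 7.1
Time = 198.3099 seconds


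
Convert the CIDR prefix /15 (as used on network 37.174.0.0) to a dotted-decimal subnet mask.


/15 means 15 network bits, 17 host bits
Binary: 11111111111111100000000000000000
Mask: 255.254.0.0


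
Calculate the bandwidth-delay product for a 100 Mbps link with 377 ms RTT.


BDP = bandwidth * RTT
= 100 Mbps * 377 ms
= 100 * 1e6 * 377 / 1000 bits
= 37700000 bits
= 4712500 bytes
= 4602.0508 KB
BDP = 37700000 bits (4712500 bytes)


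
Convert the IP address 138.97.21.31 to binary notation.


138 = 10001010
97 = 01100001
21 = 00010101
31 = 00011111
Binary: 10001010.01100001.00010101.00011111


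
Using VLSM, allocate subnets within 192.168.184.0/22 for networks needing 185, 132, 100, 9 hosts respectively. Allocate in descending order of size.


185 hosts -> /24 (254 usable): 192.168.184.0/24
132 hosts -> /24 (254 usable): 192.168.185.0/24
100 hosts -> /25 (126 usable): 192.168.186.0/25
9 hosts -> /28 (14 usable): 192.168.186.128/28
Allocation: 192.168.184.0/24 (185 hosts, 254 usable); 192.168.185.0/24 (132 hosts, 254 usable); 192.168.186.0/25 (100 hosts, 126 usable); 192.168.186.128/28 (9 hosts, 14 usable)


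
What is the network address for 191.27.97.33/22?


IP:   10111111.00011011.01100001.00100001
Mask: 11111111.11111111.11111100.00000000
AND operation:
Net:  10111111.00011011.01100000.00000000
Network: 191.27.96.0/22


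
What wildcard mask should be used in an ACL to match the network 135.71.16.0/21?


Subnet mask: 255.255.248.0
Wildcard = 255.255.255.255 - subnet mask
255 - 255 = 0
255 - 255 = 0
255 - 248 = 7
255 - 0 = 255
Wildcard: 0.0.7.255


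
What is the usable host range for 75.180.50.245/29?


Network: 75.180.50.240
Broadcast: 75.180.50.247
First usable = network + 1
Last usable = broadcast - 1
Range: 75.180.50.241 to 75.180.50.246


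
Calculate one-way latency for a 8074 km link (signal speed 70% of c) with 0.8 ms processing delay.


Speed = 0.7 * 3e5 km/s = 210000 km/s
Propagation delay = 8074 / 210000 = 0.0384 s = 38.4476 ms
Processing delay = 0.8 ms
Total one-way latency = 39.2476 ms


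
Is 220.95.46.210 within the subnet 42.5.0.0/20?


Subnet network: 42.5.0.0
Test IP AND mask: 220.95.32.0
No, 220.95.46.210 is not in 42.5.0.0/20


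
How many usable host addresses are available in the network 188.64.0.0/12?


Host bits = 32 - 12 = 20
Total addresses = 2^20 = 1048576
Usable = total - 2 (network and broadcast)
Usable hosts: 1048574


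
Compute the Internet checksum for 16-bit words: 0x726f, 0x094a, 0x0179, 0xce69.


Sum all words (with carry folding):
+ 0x726f = 0x726f
+ 0x094a = 0x7bb9
+ 0x0179 = 0x7d32
+ 0xce69 = 0x4b9c
One's complement: ~0x4b9c
Checksum = 0xb463


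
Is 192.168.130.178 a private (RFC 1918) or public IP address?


RFC 1918 private ranges:
  10.0.0.0/8 (10.0.0.0 - 10.255.255.255)
  172.16.0.0/12 (172.16.0.0 - 172.31.255.255)
  192.168.0.0/16 (192.168.0.0 - 192.168.255.255)
Private (in 192.168.0.0/16)


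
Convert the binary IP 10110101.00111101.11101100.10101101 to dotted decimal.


10110101 = 181
00111101 = 61
11101100 = 236
10101101 = 173
IP: 181.61.236.173


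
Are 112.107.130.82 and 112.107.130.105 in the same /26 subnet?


Mask: 255.255.255.192
112.107.130.82 AND mask = 112.107.130.64
112.107.130.105 AND mask = 112.107.130.64
Yes, same subnet (112.107.130.64)


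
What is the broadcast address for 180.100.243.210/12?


Network: 180.96.0.0/12
Host bits = 20
Set all host bits to 1:
Broadcast: 180.111.255.255


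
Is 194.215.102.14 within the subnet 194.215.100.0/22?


Subnet network: 194.215.100.0
Test IP AND mask: 194.215.100.0
Yes, 194.215.102.14 is in 194.215.100.0/22


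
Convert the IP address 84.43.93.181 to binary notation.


84 = 01010100
43 = 00101011
93 = 01011101
181 = 10110101
Binary: 01010100.00101011.01011101.10110101


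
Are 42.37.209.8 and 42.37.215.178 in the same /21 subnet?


Mask: 255.255.248.0
42.37.209.8 AND mask = 42.37.208.0
42.37.215.178 AND mask = 42.37.208.0
Yes, same subnet (42.37.208.0)


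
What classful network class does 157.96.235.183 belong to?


First octet: 157
Binary: 10011101
10xxxxxx -> Class B (128-191)
Class B, default mask 255.255.0.0 (/16)


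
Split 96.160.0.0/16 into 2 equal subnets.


New prefix = 16 + 1 = 17
Each subnet has 32768 addresses
  96.160.0.0/17
  96.160.128.0/17
Subnets: 96.160.0.0/17, 96.160.128.0/17


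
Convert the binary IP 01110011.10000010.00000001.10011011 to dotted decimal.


01110011 = 115
10000010 = 130
00000001 = 1
10011011 = 155
IP: 115.130.1.155


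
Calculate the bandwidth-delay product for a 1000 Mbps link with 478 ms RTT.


BDP = bandwidth * RTT
= 1000 Mbps * 478 ms
= 1000 * 1e6 * 478 / 1000 bits
= 478000000 bits
= 59750000 bytes
= 58349.6094 KB
BDP = 478000000 bits (59750000 bytes)


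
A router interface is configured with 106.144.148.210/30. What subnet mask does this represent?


/30 means 30 network bits, 2 host bits
Binary: 11111111111111111111111111111100
Mask: 255.255.255.252


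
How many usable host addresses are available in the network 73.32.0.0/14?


Host bits = 32 - 14 = 18
Total addresses = 2^18 = 262144
Usable = total - 2 (network and broadcast)
Usable hosts: 262142


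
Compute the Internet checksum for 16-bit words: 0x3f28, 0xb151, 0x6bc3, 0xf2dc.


Sum all words (with carry folding):
+ 0x3f28 = 0x3f28
+ 0xb151 = 0xf079
+ 0x6bc3 = 0x5c3d
+ 0xf2dc = 0x4f1a
One's complement: ~0x4f1a
Checksum = 0xb0e5


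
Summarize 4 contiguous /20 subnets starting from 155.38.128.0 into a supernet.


Original prefix: /20
Number of subnets: 4 = 2^2
New prefix = 20 - 2 = 18
Supernet: 155.38.128.0/18


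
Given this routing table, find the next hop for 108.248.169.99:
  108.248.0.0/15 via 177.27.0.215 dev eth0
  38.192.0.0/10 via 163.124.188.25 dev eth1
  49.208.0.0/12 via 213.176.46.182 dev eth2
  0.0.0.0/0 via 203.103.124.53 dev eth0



Longest prefix match for 108.248.169.99:
  /15 108.248.0.0: MATCH
  /10 38.192.0.0: no
  /12 49.208.0.0: no
  /0 0.0.0.0: MATCH
Selected: next-hop 177.27.0.215 via eth0 (matched /15)


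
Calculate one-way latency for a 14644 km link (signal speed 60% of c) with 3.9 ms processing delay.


Speed = 0.6 * 3e5 km/s = 180000 km/s
Propagation delay = 14644 / 180000 = 0.0814 s = 81.3556 ms
Processing delay = 3.9 ms
Total one-way latency = 85.2556 ms


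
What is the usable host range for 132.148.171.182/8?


Network: 132.0.0.0
Broadcast: 132.255.255.255
First usable = network + 1
Last usable = broadcast - 1
Range: 132.0.0.1 to 132.255.255.254


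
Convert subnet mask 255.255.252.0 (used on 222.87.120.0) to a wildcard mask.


Subnet mask: 255.255.252.0
Wildcard = 255.255.255.255 - subnet mask
255 - 255 = 0
255 - 255 = 0
255 - 252 = 3
255 - 0 = 255
Wildcard: 0.0.3.255


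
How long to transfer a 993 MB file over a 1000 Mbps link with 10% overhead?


Effective throughput = 1000 * (1 - 10/100) = 900 Mbps
File size in Mb = 993 * 8 = 7944 Mb
Time = 7944 / 900
Time = 8.8267 seconds


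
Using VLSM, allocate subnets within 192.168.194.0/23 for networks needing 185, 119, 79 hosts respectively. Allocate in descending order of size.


185 hosts -> /24 (254 usable): 192.168.194.0/24
119 hosts -> /25 (126 usable): 192.168.195.0/25
79 hosts -> /25 (126 usable): 192.168.195.128/25
Allocation: 192.168.194.0/24 (185 hosts, 254 usable); 192.168.195.0/25 (119 hosts, 126 usable); 192.168.195.128/25 (79 hosts, 126 usable)


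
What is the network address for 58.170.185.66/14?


IP:   00111010.10101010.10111001.01000010
Mask: 11111111.11111100.00000000.00000000
AND operation:
Net:  00111010.10101000.00000000.00000000
Network: 58.168.0.0/14


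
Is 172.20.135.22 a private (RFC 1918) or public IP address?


RFC 1918 private ranges:
  10.0.0.0/8 (10.0.0.0 - 10.255.255.255)
  172.16.0.0/12 (172.16.0.0 - 172.31.255.255)
  192.168.0.0/16 (192.168.0.0 - 192.168.255.255)
Private (in 172.16.0.0/12)


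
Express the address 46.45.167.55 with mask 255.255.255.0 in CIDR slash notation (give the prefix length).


Binary: 11111111.11111111.11111111.00000000
Count leading 1s
Prefix: /24


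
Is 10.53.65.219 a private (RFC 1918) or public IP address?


RFC 1918 private ranges:
  10.0.0.0/8 (10.0.0.0 - 10.255.255.255)
  172.16.0.0/12 (172.16.0.0 - 172.31.255.255)
  192.168.0.0/16 (192.168.0.0 - 192.168.255.255)
Private (in 10.0.0.0/8)


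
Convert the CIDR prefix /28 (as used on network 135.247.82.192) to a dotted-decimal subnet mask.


/28 means 28 network bits, 4 host bits
Binary: 11111111111111111111111111110000
Mask: 255.255.255.240


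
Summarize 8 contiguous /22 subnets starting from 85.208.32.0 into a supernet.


Original prefix: /22
Number of subnets: 8 = 2^3
New prefix = 22 - 3 = 19
Supernet: 85.208.32.0/19


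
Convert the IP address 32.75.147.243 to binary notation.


32 = 00100000
75 = 01001011
147 = 10010011
243 = 11110011
Binary: 00100000.01001011.10010011.11110011


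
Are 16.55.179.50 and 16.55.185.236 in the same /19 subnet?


Mask: 255.255.224.0
16.55.179.50 AND mask = 16.55.160.0
16.55.185.236 AND mask = 16.55.160.0
Yes, same subnet (16.55.160.0)


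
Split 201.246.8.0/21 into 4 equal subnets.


New prefix = 21 + 2 = 23
Each subnet has 512 addresses
  201.246.8.0/23
  201.246.10.0/23
  201.246.12.0/23
  201.246.14.0/23
Subnets: 201.246.8.0/23, 201.246.10.0/23, 201.246.12.0/23, 201.246.14.0/23


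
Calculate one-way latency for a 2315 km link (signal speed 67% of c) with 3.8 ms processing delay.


Speed = 0.67 * 3e5 km/s = 201000 km/s
Propagation delay = 2315 / 201000 = 0.0115 s = 11.5174 ms
Processing delay = 3.8 ms
Total one-way latency = 15.3174 ms


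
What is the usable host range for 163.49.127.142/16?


Network: 163.49.0.0
Broadcast: 163.49.255.255
First usable = network + 1
Last usable = broadcast - 1
Range: 163.49.0.1 to 163.49.255.254


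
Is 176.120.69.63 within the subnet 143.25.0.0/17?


Subnet network: 143.25.0.0
Test IP AND mask: 176.120.0.0
No, 176.120.69.63 is not in 143.25.0.0/17


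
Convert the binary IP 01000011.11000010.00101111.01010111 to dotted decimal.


01000011 = 67
11000010 = 194
00101111 = 47
01010111 = 87
IP: 67.194.47.87


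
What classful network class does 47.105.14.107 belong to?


First octet: 47
Binary: 00101111
0xxxxxxx -> Class A (1-126)
Class A, default mask 255.0.0.0 (/8)


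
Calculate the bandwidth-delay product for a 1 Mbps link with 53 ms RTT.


BDP = bandwidth * RTT
= 1 Mbps * 53 ms
= 1 * 1e6 * 53 / 1000 bits
= 53000 bits
= 6625 bytes
= 6.4697 KB
BDP = 53000 bits (6625 bytes)


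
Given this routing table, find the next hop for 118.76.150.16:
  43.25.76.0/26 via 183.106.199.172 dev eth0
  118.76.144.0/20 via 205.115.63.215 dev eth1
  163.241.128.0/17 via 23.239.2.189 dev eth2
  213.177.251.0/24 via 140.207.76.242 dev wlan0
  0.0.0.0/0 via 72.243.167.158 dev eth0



Longest prefix match for 118.76.150.16:
  /26 43.25.76.0: no
  /20 118.76.144.0: MATCH
  /17 163.241.128.0: no
  /24 213.177.251.0: no
  /0 0.0.0.0: MATCH
Selected: next-hop 205.115.63.215 via eth1 (matched /20)


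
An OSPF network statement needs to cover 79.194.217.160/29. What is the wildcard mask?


Subnet mask: 255.255.255.248
Wildcard = 255.255.255.255 - subnet mask
255 - 255 = 0
255 - 255 = 0
255 - 255 = 0
255 - 248 = 7
Wildcard: 0.0.0.7


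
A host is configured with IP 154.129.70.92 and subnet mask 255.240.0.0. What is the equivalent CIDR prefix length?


Binary: 11111111.11110000.00000000.00000000
Count leading 1s
Prefix: /12


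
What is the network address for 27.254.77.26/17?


IP:   00011011.11111110.01001101.00011010
Mask: 11111111.11111111.10000000.00000000
AND operation:
Net:  00011011.11111110.00000000.00000000
Network: 27.254.0.0/17


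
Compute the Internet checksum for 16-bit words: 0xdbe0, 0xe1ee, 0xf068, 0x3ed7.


Sum all words (with carry folding):
+ 0xdbe0 = 0xdbe0
+ 0xe1ee = 0xbdcf
+ 0xf068 = 0xae38
+ 0x3ed7 = 0xed0f
One's complement: ~0xed0f
Checksum = 0x12f0


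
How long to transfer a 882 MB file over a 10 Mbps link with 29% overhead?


Effective throughput = 10 * (1 - 29/100) = 7.1 Mbps
File size in Mb = 882 * 8 = 7056 Mb
Time = 7056 / 7.1
Time = 993.8028 seconds


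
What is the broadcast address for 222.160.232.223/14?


Network: 222.160.0.0/14
Host bits = 18
Set all host bits to 1:
Broadcast: 222.163.255.255


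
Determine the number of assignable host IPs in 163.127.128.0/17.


Host bits = 32 - 17 = 15
Total addresses = 2^15 = 32768
Usable = total - 2 (network and broadcast)
Usable hosts: 32766


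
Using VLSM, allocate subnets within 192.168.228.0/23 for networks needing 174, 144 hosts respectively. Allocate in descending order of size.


174 hosts -> /24 (254 usable): 192.168.228.0/24
144 hosts -> /24 (254 usable): 192.168.229.0/24
Allocation: 192.168.228.0/24 (174 hosts, 254 usable); 192.168.229.0/24 (144 hosts, 254 usable)


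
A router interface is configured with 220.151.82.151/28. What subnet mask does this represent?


/28 means 28 network bits, 4 host bits
Binary: 11111111111111111111111111110000
Mask: 255.255.255.240


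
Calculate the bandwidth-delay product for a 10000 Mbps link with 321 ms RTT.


BDP = bandwidth * RTT
= 10000 Mbps * 321 ms
= 10000 * 1e6 * 321 / 1000 bits
= 3210000000 bits
= 401250000 bytes
= 391845.7031 KB
BDP = 3210000000 bits (401250000 bytes)


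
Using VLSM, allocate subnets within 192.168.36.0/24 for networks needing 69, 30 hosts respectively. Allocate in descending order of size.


69 hosts -> /25 (126 usable): 192.168.36.0/25
30 hosts -> /27 (30 usable): 192.168.36.128/27
Allocation: 192.168.36.0/25 (69 hosts, 126 usable); 192.168.36.128/27 (30 hosts, 30 usable)


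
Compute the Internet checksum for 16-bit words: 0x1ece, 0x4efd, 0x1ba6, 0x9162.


Sum all words (with carry folding):
+ 0x1ece = 0x1ece
+ 0x4efd = 0x6dcb
+ 0x1ba6 = 0x8971
+ 0x9162 = 0x1ad4
One's complement: ~0x1ad4
Checksum = 0xe52b


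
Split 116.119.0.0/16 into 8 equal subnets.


New prefix = 16 + 3 = 19
Each subnet has 8192 addresses
  116.119.0.0/19
  116.119.32.0/19
  116.119.64.0/19
  116.119.96.0/19
  116.119.128.0/19
  116.119.160.0/19
  116.119.192.0/19
  116.119.224.0/19
Subnets: 116.119.0.0/19, 116.119.32.0/19, 116.119.64.0/19, 116.119.96.0/19, 116.119.128.0/19, 116.119.160.0/19, 116.119.192.0/19, 116.119.224.0/19


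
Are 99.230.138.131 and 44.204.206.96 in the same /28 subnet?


Mask: 255.255.255.240
99.230.138.131 AND mask = 99.230.138.128
44.204.206.96 AND mask = 44.204.206.96
No, different subnets (99.230.138.128 vs 44.204.206.96)


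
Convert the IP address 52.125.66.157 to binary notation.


52 = 00110100
125 = 01111101
66 = 01000010
157 = 10011101
Binary: 00110100.01111101.01000010.10011101


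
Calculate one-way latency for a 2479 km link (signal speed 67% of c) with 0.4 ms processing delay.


Speed = 0.67 * 3e5 km/s = 201000 km/s
Propagation delay = 2479 / 201000 = 0.0123 s = 12.3333 ms
Processing delay = 0.4 ms
Total one-way latency = 12.7333 ms


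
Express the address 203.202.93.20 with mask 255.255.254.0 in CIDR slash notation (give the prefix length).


Binary: 11111111.11111111.11111110.00000000
Count leading 1s
Prefix: /23


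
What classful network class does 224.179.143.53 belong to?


First octet: 224
Binary: 11100000
1110xxxx -> Class D (224-239)
Class D (multicast), default mask N/A


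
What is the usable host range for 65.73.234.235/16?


Network: 65.73.0.0
Broadcast: 65.73.255.255
First usable = network + 1
Last usable = broadcast - 1
Range: 65.73.0.1 to 65.73.255.254


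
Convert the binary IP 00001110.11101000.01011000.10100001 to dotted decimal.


00001110 = 14
11101000 = 232
01011000 = 88
10100001 = 161
IP: 14.232.88.161


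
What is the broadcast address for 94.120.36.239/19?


Network: 94.120.32.0/19
Host bits = 13
Set all host bits to 1:
Broadcast: 94.120.63.255


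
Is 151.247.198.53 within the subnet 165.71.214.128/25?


Subnet network: 165.71.214.128
Test IP AND mask: 151.247.198.0
No, 151.247.198.53 is not in 165.71.214.128/25


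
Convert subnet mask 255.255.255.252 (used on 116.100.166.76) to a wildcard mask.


Subnet mask: 255.255.255.252
Wildcard = 255.255.255.255 - subnet mask
255 - 255 = 0
255 - 255 = 0
255 - 255 = 0
255 - 252 = 3
Wildcard: 0.0.0.3
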